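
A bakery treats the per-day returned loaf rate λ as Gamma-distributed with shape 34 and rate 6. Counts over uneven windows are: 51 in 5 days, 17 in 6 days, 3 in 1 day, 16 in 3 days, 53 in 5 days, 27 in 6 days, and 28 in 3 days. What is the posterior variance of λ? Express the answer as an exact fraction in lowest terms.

229/1225

Total count: 51 + 17 + 3 + 16 + 53 + 27 + 28 = 195.
Total exposure: 5 + 6 + 1 + 3 + 5 + 6 + 3 = 29 days.
The Gamma prior is conjugate for the Poisson rate, so λ | data ~ Gamma(34+195, 6+29) = Gamma(229, 35).
Posterior variance = α'/β'² = 229/1225.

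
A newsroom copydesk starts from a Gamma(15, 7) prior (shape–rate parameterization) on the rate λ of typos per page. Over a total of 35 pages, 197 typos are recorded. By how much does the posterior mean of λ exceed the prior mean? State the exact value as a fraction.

Total count 197 over total exposure 35 pages.
Conjugate update: add total count to the shape and total exposure to the rate, giving Gamma(212, 42).
Posterior mean = 212/42 = 106/21; prior mean = 15/7 = 15/7. Difference = 106/21 − 15/7 = 61/21.

61/21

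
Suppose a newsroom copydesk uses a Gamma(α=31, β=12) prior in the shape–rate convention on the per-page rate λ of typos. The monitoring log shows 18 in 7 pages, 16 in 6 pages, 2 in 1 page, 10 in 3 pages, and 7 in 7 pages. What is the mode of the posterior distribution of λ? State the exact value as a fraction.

Total count: 18 + 16 + 2 + 10 + 7 = 53.
Total exposure: 7 + 6 + 1 + 3 + 7 = 24 pages.
Posterior: α' = 31 + 53 = 84, β' = 12 + 24 = 36.
Posterior mode = (α'−1)/β' = 83/36.

83/36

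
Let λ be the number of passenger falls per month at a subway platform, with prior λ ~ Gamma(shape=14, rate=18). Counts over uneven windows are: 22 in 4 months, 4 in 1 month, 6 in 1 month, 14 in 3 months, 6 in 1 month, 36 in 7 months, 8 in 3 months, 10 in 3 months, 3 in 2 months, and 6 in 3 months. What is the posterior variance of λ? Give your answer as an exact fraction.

Total count: 22 + 4 + 6 + 14 + 6 + 36 + 8 + 10 + 3 + 6 = 115.
Total exposure: 4 + 1 + 1 + 3 + 1 + 7 + 3 + 3 + 2 + 3 = 28 months.
Conjugate update: add total count to the shape and total exposure to the rate, giving Gamma(129, 46).
Posterior variance = α'/β'² = 129/2116.

129/2116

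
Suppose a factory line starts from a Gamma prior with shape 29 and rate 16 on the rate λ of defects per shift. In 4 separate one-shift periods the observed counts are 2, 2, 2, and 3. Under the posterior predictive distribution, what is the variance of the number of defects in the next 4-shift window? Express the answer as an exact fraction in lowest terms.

228/25

Total count: 2 + 2 + 2 + 3 = 9.
Total exposure: 4 shifts.
Gamma(α, β) with Poisson data over total exposure Σt gives posterior Gamma(α+Σx, β+Σt) = Gamma(38, 20).
The posterior predictive for a window of length T is Negative Binomial with variance T·α'·(β'+T)/β'² = 4·38·24/400 = 228/25.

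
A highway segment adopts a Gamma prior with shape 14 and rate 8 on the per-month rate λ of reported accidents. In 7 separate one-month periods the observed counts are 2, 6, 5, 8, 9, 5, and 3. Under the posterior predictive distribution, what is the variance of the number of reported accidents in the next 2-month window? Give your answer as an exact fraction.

Total count: 2 + 6 + 5 + 8 + 9 + 5 + 3 = 38.
Total exposure: 7 months.
The Gamma prior is conjugate for the Poisson rate, so λ | data ~ Gamma(14+38, 8+7) = Gamma(52, 15).
The posterior predictive for a window of length T is Negative Binomial with variance T·α'·(β'+T)/β'² = 2·52·17/225 = 1768/225.

1768/225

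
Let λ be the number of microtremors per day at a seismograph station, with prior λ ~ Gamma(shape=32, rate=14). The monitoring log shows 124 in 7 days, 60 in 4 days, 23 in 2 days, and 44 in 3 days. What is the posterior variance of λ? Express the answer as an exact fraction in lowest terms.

Total count: 124 + 60 + 23 + 44 = 251.
Total exposure: 7 + 4 + 2 + 3 = 16 days.
Gamma(α, β) with Poisson data over total exposure Σt gives posterior Gamma(α+Σx, β+Σt) = Gamma(283, 30).
Posterior variance = α'/β'² = 283/900.

283/900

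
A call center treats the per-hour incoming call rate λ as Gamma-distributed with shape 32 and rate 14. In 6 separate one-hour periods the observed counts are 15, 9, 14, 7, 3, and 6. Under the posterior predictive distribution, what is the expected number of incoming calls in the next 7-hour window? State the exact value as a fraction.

301/10

Total count: 15 + 9 + 14 + 7 + 3 + 6 = 54.
Total exposure: 6 hours.
Posterior: α' = 32 + 54 = 86, β' = 14 + 6 = 20.
Predictive mean over a 7-hour window = T·E[λ|data] = 7·86/20 = 301/10.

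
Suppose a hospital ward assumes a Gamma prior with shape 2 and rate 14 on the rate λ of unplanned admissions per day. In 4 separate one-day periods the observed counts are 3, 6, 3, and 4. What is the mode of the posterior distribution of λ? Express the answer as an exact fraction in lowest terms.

Total count: 3 + 6 + 3 + 4 = 16.
Total exposure: 4 days.
Conjugate update: add total count to the shape and total exposure to the rate, giving Gamma(18, 18).
Posterior mode = (α'−1)/β' = 17/18.

17/18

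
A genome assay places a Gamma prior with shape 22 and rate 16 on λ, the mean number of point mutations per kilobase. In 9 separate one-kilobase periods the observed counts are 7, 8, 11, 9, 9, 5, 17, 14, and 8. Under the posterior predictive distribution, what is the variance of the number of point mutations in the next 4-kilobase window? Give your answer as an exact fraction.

2552/125

Total count: 7 + 8 + 11 + 9 + 9 + 5 + 17 + 14 + 8 = 88.
Total exposure: 9 kilobases.
Posterior: α' = 22 + 88 = 110, β' = 16 + 9 = 25.
The posterior predictive for a window of length T is Negative Binomial with variance T·α'·(β'+T)/β'² = 4·110·29/625 = 2552/125.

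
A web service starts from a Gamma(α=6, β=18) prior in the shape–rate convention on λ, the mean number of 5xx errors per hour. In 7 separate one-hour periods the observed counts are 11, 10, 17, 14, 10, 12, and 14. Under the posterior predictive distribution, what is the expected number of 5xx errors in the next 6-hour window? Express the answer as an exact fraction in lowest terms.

Total count: 11 + 10 + 17 + 14 + 10 + 12 + 14 = 88.
Total exposure: 7 hours.
By Gamma–Poisson conjugacy, the posterior is Gamma(α + Σx, β + Σt) = Gamma(6 + 88, 18 + 7) = Gamma(94, 25).
Predictive mean over a 6-hour window = T·E[λ|data] = 6·94/25 = 564/25.

564/25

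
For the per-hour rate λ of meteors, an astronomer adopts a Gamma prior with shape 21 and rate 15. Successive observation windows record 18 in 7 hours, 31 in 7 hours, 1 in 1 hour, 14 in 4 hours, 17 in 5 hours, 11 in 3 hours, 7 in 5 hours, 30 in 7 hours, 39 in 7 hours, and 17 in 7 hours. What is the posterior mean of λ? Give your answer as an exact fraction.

Total count: 18 + 31 + 1 + 14 + 17 + 11 + 7 + 30 + 39 + 17 = 185.
Total exposure: 7 + 7 + 1 + 4 + 5 + 3 + 5 + 7 + 7 + 7 = 53 hours.
By Gamma–Poisson conjugacy, the posterior is Gamma(α + Σx, β + Σt) = Gamma(21 + 185, 15 + 53) = Gamma(206, 68).
Posterior mean = α'/β' = 206/68 = 103/34.

103/34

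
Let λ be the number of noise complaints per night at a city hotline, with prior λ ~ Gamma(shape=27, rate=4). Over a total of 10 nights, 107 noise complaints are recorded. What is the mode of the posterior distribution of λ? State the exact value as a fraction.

19/2

Total count 107 over total exposure 10 nights.
Gamma(α, β) with Poisson data over total exposure Σt gives posterior Gamma(α+Σx, β+Σt) = Gamma(134, 14).
Posterior mode = (α'−1)/β' = 133/14 = 19/2.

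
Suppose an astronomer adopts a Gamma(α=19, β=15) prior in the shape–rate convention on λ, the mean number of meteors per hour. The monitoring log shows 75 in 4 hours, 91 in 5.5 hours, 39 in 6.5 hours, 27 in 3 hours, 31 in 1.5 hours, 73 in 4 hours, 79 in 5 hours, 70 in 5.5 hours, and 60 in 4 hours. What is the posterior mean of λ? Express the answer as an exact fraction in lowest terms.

94/9

Total count: 75 + 91 + 39 + 27 + 31 + 73 + 79 + 70 + 60 = 545.
Total exposure: 4 + 5.5 + 6.5 + 3 + 1.5 + 4 + 5 + 5.5 + 4 = 39 hours.
Conjugate update: add total count to the shape and total exposure to the rate, giving Gamma(564, 54).
Posterior mean = α'/β' = 564/54 = 94/9.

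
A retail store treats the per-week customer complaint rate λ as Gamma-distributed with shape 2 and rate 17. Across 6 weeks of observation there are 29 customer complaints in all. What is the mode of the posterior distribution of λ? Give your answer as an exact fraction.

30/23

Total count 29 over total exposure 6 weeks.
By Gamma–Poisson conjugacy, the posterior is Gamma(α + Σx, β + Σt) = Gamma(2 + 29, 17 + 6) = Gamma(31, 23).
Posterior mode = (α'−1)/β' = 30/23.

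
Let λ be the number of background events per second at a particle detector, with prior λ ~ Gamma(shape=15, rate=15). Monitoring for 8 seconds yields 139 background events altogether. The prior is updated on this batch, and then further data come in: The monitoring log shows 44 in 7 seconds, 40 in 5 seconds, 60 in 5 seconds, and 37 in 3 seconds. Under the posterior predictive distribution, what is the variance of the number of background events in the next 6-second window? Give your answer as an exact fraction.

Total count 139 over total exposure 8 seconds.
After the first batch: Gamma(15 + 139, 15 + 8) = Gamma(154, 23).
Total count: 44 + 40 + 60 + 37 = 181.
Total exposure: 7 + 5 + 5 + 3 = 20 seconds.
After the second batch: Gamma(154 + 181, 23 + 20) = Gamma(335, 43).
The posterior predictive for a window of length T is Negative Binomial with variance T·α'·(β'+T)/β'² = 6·335·49/1849 = 98490/1849.

98490/1849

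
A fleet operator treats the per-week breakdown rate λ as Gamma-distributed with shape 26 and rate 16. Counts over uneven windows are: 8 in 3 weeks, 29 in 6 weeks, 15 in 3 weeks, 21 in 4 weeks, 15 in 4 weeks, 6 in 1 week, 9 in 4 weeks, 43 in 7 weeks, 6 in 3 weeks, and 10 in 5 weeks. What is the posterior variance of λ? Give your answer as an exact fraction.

Total count: 8 + 29 + 15 + 21 + 15 + 6 + 9 + 43 + 6 + 10 = 162.
Total exposure: 3 + 6 + 3 + 4 + 4 + 1 + 4 + 7 + 3 + 5 = 40 weeks.
The Gamma prior is conjugate for the Poisson rate, so λ | data ~ Gamma(26+162, 16+40) = Gamma(188, 56).
Posterior variance = α'/β'² = 188/3136 = 47/784.

47/784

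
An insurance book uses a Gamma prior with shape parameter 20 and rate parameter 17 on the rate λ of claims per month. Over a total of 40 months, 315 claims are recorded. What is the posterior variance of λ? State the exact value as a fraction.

Total count 315 over total exposure 40 months.
Conjugate update: add total count to the shape and total exposure to the rate, giving Gamma(335, 57).
Posterior variance = α'/β'² = 335/3249.

335/3249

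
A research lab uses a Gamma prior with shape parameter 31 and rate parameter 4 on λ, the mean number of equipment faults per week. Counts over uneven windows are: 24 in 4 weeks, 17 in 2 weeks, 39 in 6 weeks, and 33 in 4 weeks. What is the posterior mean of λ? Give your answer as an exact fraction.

36/5

Total count: 24 + 17 + 39 + 33 = 113.
Total exposure: 4 + 2 + 6 + 4 = 16 weeks.
Gamma(α, β) with Poisson data over total exposure Σt gives posterior Gamma(α+Σx, β+Σt) = Gamma(144, 20).
Posterior mean = α'/β' = 144/20 = 36/5.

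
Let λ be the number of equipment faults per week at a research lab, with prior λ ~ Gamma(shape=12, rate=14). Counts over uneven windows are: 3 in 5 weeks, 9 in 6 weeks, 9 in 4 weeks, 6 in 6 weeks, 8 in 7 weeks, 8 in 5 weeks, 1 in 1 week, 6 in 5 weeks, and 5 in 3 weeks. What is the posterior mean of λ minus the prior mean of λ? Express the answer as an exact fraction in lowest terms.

19/56

Total count: 3 + 9 + 9 + 6 + 8 + 8 + 1 + 6 + 5 = 55.
Total exposure: 5 + 6 + 4 + 6 + 7 + 5 + 1 + 5 + 3 = 42 weeks.
Conjugate update: add total count to the shape and total exposure to the rate, giving Gamma(67, 56).
Posterior mean = 67/56 = 67/56; prior mean = 12/14 = 6/7. Difference = 67/56 − 6/7 = 19/56.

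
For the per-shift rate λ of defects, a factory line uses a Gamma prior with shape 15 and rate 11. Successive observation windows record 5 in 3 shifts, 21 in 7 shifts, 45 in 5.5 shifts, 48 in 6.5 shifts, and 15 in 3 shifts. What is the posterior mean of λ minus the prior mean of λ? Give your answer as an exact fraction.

1099/396

Total count: 5 + 21 + 45 + 48 + 15 = 134.
Total exposure: 3 + 7 + 5.5 + 6.5 + 3 = 25 shifts.
The Gamma prior is conjugate for the Poisson rate, so λ | data ~ Gamma(15+134, 11+25) = Gamma(149, 36).
Posterior mean = 149/36 = 149/36; prior mean = 15/11 = 15/11. Difference = 149/36 − 15/11 = 1099/396.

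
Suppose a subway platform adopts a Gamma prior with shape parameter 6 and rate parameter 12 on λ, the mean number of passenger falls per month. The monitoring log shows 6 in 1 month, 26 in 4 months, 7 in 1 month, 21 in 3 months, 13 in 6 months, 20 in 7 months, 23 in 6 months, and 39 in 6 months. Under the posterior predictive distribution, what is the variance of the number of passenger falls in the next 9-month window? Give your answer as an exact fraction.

3465/92

Total count: 6 + 26 + 7 + 21 + 13 + 20 + 23 + 39 = 155.
Total exposure: 1 + 4 + 1 + 3 + 6 + 7 + 6 + 6 = 34 months.
By Gamma–Poisson conjugacy, the posterior is Gamma(α + Σx, β + Σt) = Gamma(6 + 155, 12 + 34) = Gamma(161, 46).
The posterior predictive for a window of length T is Negative Binomial with variance T·α'·(β'+T)/β'² = 9·161·55/2116 = 3465/92.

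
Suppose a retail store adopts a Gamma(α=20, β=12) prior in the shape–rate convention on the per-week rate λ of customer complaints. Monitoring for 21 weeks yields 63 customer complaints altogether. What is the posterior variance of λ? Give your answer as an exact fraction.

83/1089

Total count 63 over total exposure 21 weeks.
The Gamma prior is conjugate for the Poisson rate, so λ | data ~ Gamma(20+63, 12+21) = Gamma(83, 33).
Posterior variance = α'/β'² = 83/1089.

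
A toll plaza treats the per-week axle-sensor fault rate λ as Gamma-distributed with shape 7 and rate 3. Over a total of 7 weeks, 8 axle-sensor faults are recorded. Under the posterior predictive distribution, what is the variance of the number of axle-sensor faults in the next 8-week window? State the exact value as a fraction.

108/5

Total count 8 over total exposure 7 weeks.
Posterior: α' = 7 + 8 = 15, β' = 3 + 7 = 10.
The posterior predictive for a window of length T is Negative Binomial with variance T·α'·(β'+T)/β'² = 8·15·18/100 = 108/5.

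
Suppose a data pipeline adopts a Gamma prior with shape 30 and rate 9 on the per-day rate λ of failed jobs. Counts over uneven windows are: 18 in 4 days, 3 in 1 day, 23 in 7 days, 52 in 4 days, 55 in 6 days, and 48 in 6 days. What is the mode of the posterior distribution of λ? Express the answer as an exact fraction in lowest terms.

228/37

Total count: 18 + 3 + 23 + 52 + 55 + 48 = 199.
Total exposure: 4 + 1 + 7 + 4 + 6 + 6 = 28 days.
Gamma(α, β) with Poisson data over total exposure Σt gives posterior Gamma(α+Σx, β+Σt) = Gamma(229, 37).
Posterior mode = (α'−1)/β' = 228/37.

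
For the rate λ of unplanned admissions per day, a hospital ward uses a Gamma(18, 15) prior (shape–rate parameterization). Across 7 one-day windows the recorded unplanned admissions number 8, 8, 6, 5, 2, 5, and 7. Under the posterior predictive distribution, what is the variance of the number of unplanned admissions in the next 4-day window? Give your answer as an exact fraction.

1534/121

Total count: 8 + 8 + 6 + 5 + 2 + 5 + 7 = 41.
Total exposure: 7 days.
Posterior: α' = 18 + 41 = 59, β' = 15 + 7 = 22.
The posterior predictive for a window of length T is Negative Binomial with variance T·α'·(β'+T)/β'² = 4·59·26/484 = 1534/121.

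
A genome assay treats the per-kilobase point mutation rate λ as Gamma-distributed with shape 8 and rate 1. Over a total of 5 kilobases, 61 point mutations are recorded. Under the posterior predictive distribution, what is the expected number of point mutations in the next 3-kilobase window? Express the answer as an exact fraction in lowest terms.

69/2

Total count 61 over total exposure 5 kilobases.
Gamma(α, β) with Poisson data over total exposure Σt gives posterior Gamma(α+Σx, β+Σt) = Gamma(69, 6).
Predictive mean over a 3-kilobase window = T·E[λ|data] = 3·69/6 = 69/2.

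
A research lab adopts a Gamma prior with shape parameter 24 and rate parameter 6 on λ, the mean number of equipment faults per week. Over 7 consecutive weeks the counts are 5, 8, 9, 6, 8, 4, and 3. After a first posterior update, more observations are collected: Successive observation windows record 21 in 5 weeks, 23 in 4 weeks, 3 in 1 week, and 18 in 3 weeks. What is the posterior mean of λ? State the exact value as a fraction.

66/13

Total count: 5 + 8 + 9 + 6 + 8 + 4 + 3 = 43.
Total exposure: 7 weeks.
After the first batch: Gamma(24 + 43, 6 + 7) = Gamma(67, 13).
Total count: 21 + 23 + 3 + 18 = 65.
Total exposure: 5 + 4 + 1 + 3 = 13 weeks.
After the second batch: Gamma(67 + 65, 13 + 13) = Gamma(132, 26).
Posterior mean = α'/β' = 132/26 = 66/13.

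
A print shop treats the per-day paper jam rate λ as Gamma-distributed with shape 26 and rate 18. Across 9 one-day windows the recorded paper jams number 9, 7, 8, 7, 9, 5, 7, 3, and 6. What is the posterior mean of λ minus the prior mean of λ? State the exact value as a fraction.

16/9

Total count: 9 + 7 + 8 + 7 + 9 + 5 + 7 + 3 + 6 = 61.
Total exposure: 9 days.
Gamma(α, β) with Poisson data over total exposure Σt gives posterior Gamma(α+Σx, β+Σt) = Gamma(87, 27).
Posterior mean = 87/27 = 29/9; prior mean = 26/18 = 13/9. Difference = 29/9 − 13/9 = 16/9.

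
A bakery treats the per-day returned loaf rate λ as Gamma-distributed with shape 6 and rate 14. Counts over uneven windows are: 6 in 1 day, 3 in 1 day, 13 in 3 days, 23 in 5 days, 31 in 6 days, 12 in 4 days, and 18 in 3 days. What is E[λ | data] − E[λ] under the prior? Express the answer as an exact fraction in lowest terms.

Total count: 6 + 3 + 13 + 23 + 31 + 12 + 18 = 106.
Total exposure: 1 + 1 + 3 + 5 + 6 + 4 + 3 = 23 days.
Posterior: α' = 6 + 106 = 112, β' = 14 + 23 = 37.
Posterior mean = 112/37 = 112/37; prior mean = 6/14 = 3/7. Difference = 112/37 − 3/7 = 673/259.

673/259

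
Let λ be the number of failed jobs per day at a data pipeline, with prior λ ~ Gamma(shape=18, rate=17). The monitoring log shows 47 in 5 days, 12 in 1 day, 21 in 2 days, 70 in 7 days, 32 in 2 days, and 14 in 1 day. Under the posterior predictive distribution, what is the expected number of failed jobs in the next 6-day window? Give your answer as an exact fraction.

1284/35

Total count: 47 + 12 + 21 + 70 + 32 + 14 = 196.
Total exposure: 5 + 1 + 2 + 7 + 2 + 1 = 18 days.
The Gamma prior is conjugate for the Poisson rate, so λ | data ~ Gamma(18+196, 17+18) = Gamma(214, 35).
Predictive mean over a 6-day window = T·E[λ|data] = 6·214/35 = 1284/35.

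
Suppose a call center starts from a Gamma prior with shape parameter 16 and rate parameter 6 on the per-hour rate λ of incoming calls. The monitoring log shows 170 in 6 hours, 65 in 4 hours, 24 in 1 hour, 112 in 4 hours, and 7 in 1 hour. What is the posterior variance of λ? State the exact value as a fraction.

197/242

Total count: 170 + 65 + 24 + 112 + 7 = 378.
Total exposure: 6 + 4 + 1 + 4 + 1 = 16 hours.
Conjugate update: add total count to the shape and total exposure to the rate, giving Gamma(394, 22).
Posterior variance = α'/β'² = 394/484 = 197/242.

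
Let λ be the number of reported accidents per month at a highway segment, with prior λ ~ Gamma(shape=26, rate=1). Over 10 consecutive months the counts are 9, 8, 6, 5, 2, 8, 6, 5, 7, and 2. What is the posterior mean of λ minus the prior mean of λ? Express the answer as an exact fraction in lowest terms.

-202/11

Total count: 9 + 8 + 6 + 5 + 2 + 8 + 6 + 5 + 7 + 2 = 58.
Total exposure: 10 months.
By Gamma–Poisson conjugacy, the posterior is Gamma(α + Σx, β + Σt) = Gamma(26 + 58, 1 + 10) = Gamma(84, 11).
Posterior mean = 84/11 = 84/11; prior mean = 26/1 = 26. Difference = 84/11 − 26 = -202/11.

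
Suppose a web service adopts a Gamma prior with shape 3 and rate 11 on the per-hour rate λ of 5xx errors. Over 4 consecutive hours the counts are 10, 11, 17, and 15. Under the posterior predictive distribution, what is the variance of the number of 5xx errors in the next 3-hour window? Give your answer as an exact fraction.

Total count: 10 + 11 + 17 + 15 = 53.
Total exposure: 4 hours.
Conjugate update: add total count to the shape and total exposure to the rate, giving Gamma(56, 15).
The posterior predictive for a window of length T is Negative Binomial with variance T·α'·(β'+T)/β'² = 3·56·18/225 = 336/25.

336/25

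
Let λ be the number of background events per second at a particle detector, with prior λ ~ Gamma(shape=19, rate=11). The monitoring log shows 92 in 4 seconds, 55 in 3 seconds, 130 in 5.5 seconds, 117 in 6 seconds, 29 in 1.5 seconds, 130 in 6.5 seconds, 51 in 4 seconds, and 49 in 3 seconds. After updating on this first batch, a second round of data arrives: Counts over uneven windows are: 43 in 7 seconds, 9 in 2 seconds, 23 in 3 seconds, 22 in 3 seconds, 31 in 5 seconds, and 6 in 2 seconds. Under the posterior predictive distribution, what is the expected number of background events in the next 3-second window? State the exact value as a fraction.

4836/133

Total count: 92 + 55 + 130 + 117 + 29 + 130 + 51 + 49 = 653.
Total exposure: 4 + 3 + 5.5 + 6 + 1.5 + 6.5 + 4 + 3 = 33.5 seconds.
After the first batch: Gamma(19 + 653, 11 + 33.5) = Gamma(672, 89/2).
Total count: 43 + 9 + 23 + 22 + 31 + 6 = 134.
Total exposure: 7 + 2 + 3 + 3 + 5 + 2 = 22 seconds.
After the second batch: Gamma(672 + 134, 89/2 + 22) = Gamma(806, 133/2).
Predictive mean over a 3-second window = T·E[λ|data] = 3·806/(133/2) = 4836/133.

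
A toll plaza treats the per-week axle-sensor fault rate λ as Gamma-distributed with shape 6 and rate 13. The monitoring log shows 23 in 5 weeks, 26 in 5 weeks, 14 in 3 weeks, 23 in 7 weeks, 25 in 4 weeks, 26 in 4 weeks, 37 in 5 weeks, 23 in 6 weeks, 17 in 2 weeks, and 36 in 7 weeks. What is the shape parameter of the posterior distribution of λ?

Total count: 23 + 26 + 14 + 23 + 25 + 26 + 37 + 23 + 17 + 36 = 250.
Total exposure: 5 + 5 + 3 + 7 + 4 + 4 + 5 + 6 + 2 + 7 = 48 weeks.
Conjugate update: add total count to the shape and total exposure to the rate, giving Gamma(256, 61).

256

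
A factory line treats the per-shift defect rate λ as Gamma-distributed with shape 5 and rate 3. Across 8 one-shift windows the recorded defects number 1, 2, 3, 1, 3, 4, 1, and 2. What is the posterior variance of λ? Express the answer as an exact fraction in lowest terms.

2/11

Total count: 1 + 2 + 3 + 1 + 3 + 4 + 1 + 2 = 17.
Total exposure: 8 shifts.
By Gamma–Poisson conjugacy, the posterior is Gamma(α + Σx, β + Σt) = Gamma(5 + 17, 3 + 8) = Gamma(22, 11).
Posterior variance = α'/β'² = 22/121 = 2/11.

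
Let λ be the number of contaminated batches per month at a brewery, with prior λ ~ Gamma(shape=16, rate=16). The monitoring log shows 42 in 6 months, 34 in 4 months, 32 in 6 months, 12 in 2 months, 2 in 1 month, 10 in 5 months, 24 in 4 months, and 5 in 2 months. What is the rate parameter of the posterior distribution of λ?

46

Total count: 42 + 34 + 32 + 12 + 2 + 10 + 24 + 5 = 161.
Total exposure: 6 + 4 + 6 + 2 + 1 + 5 + 4 + 2 = 30 months.
By Gamma–Poisson conjugacy, the posterior is Gamma(α + Σx, β + Σt) = Gamma(16 + 161, 16 + 30) = Gamma(177, 46).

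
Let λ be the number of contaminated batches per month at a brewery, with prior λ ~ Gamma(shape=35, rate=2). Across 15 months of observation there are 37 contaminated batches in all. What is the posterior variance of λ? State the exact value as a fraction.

72/289

Total count 37 over total exposure 15 months.
Posterior: α' = 35 + 37 = 72, β' = 2 + 15 = 17.
Posterior variance = α'/β'² = 72/289.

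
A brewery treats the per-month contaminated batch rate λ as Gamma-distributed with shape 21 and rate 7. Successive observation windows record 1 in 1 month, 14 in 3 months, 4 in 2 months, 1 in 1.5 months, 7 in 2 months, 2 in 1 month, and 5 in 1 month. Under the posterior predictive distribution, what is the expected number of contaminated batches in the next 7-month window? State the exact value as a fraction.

Total count: 1 + 14 + 4 + 1 + 7 + 2 + 5 = 34.
Total exposure: 1 + 3 + 2 + 1.5 + 2 + 1 + 1 = 11.5 months.
The Gamma prior is conjugate for the Poisson rate, so λ | data ~ Gamma(21+34, 7+11.5) = Gamma(55, 37/2).
Predictive mean over a 7-month window = T·E[λ|data] = 7·55/(37/2) = 770/37.

770/37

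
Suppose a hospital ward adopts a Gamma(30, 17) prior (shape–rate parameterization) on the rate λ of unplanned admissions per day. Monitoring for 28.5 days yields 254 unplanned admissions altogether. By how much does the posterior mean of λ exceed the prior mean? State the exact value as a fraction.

Total count 254 over total exposure 28.5 days.
Posterior: α' = 30 + 254 = 284, β' = 17 + 28.5 = 91/2.
Posterior mean = 284/(91/2) = 568/91; prior mean = 30/17 = 30/17. Difference = 568/91 − 30/17 = 6926/1547.

6926/1547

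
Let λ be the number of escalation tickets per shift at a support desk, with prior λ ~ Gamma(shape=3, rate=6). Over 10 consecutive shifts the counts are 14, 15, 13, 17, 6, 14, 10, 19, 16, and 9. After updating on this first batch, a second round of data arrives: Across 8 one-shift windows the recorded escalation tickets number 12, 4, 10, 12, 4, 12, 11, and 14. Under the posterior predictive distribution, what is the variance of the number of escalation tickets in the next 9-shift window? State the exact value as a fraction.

Total count: 14 + 15 + 13 + 17 + 6 + 14 + 10 + 19 + 16 + 9 = 133.
Total exposure: 10 shifts.
After the first batch: Gamma(3 + 133, 6 + 10) = Gamma(136, 16).
Total count: 12 + 4 + 10 + 12 + 4 + 12 + 11 + 14 = 79.
Total exposure: 8 shifts.
After the second batch: Gamma(136 + 79, 16 + 8) = Gamma(215, 24).
The posterior predictive for a window of length T is Negative Binomial with variance T·α'·(β'+T)/β'² = 9·215·33/576 = 7095/64.

7095/64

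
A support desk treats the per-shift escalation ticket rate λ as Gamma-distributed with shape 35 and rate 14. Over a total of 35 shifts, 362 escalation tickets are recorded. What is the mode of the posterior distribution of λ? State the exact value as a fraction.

Total count 362 over total exposure 35 shifts.
Conjugate update: add total count to the shape and total exposure to the rate, giving Gamma(397, 49).
Posterior mode = (α'−1)/β' = 396/49.

396/49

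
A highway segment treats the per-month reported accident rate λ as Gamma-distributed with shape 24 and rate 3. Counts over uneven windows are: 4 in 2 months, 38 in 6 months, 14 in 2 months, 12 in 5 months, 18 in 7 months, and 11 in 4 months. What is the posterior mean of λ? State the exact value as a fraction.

121/29

Total count: 4 + 38 + 14 + 12 + 18 + 11 = 97.
Total exposure: 2 + 6 + 2 + 5 + 7 + 4 = 26 months.
Conjugate update: add total count to the shape and total exposure to the rate, giving Gamma(121, 29).
Posterior mean = α'/β' = 121/29.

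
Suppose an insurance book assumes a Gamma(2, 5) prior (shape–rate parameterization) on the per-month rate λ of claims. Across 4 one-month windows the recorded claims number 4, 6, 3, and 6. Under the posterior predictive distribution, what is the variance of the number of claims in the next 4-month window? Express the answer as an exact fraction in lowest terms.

364/27

Total count: 4 + 6 + 3 + 6 = 19.
Total exposure: 4 months.
The Gamma prior is conjugate for the Poisson rate, so λ | data ~ Gamma(2+19, 5+4) = Gamma(21, 9).
The posterior predictive for a window of length T is Negative Binomial with variance T·α'·(β'+T)/β'² = 4·21·13/81 = 364/27.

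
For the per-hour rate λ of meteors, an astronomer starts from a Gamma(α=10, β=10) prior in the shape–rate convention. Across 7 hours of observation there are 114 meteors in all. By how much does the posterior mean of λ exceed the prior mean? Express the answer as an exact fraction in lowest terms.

107/17

Total count 114 over total exposure 7 hours.
Gamma(α, β) with Poisson data over total exposure Σt gives posterior Gamma(α+Σx, β+Σt) = Gamma(124, 17).
Posterior mean = 124/17 = 124/17; prior mean = 10/10 = 1. Difference = 124/17 − 1 = 107/17.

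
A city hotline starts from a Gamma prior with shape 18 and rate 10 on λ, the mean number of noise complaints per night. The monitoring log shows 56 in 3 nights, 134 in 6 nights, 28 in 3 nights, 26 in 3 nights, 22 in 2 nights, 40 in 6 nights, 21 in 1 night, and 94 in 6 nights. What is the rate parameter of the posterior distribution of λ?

Total count: 56 + 134 + 28 + 26 + 22 + 40 + 21 + 94 = 421.
Total exposure: 3 + 6 + 3 + 3 + 2 + 6 + 1 + 6 = 30 nights.
Gamma(α, β) with Poisson data over total exposure Σt gives posterior Gamma(α+Σx, β+Σt) = Gamma(439, 40).

40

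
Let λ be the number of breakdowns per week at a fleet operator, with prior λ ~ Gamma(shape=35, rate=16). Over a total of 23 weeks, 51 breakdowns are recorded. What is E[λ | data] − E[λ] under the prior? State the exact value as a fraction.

Total count 51 over total exposure 23 weeks.
By Gamma–Poisson conjugacy, the posterior is Gamma(α + Σx, β + Σt) = Gamma(35 + 51, 16 + 23) = Gamma(86, 39).
Posterior mean = 86/39 = 86/39; prior mean = 35/16 = 35/16. Difference = 86/39 − 35/16 = 11/624.

11/624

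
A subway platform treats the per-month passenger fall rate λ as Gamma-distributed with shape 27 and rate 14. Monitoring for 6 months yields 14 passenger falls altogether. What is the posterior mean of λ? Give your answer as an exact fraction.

41/20

Total count 14 over total exposure 6 months.
By Gamma–Poisson conjugacy, the posterior is Gamma(α + Σx, β + Σt) = Gamma(27 + 14, 14 + 6) = Gamma(41, 20).
Posterior mean = α'/β' = 41/20.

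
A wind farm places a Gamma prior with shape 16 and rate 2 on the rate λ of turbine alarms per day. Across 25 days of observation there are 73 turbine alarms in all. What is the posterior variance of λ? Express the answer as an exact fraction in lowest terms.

Total count 73 over total exposure 25 days.
By Gamma–Poisson conjugacy, the posterior is Gamma(α + Σx, β + Σt) = Gamma(16 + 73, 2 + 25) = Gamma(89, 27).
Posterior variance = α'/β'² = 89/729.

89/729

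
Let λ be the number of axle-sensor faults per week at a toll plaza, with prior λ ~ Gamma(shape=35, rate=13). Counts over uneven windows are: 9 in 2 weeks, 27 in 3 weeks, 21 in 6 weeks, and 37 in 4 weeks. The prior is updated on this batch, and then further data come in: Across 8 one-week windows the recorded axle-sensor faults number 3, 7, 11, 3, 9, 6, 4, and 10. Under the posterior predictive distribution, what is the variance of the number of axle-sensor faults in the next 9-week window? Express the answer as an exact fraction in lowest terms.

Total count: 9 + 27 + 21 + 37 = 94.
Total exposure: 2 + 3 + 6 + 4 = 15 weeks.
After the first batch: Gamma(35 + 94, 13 + 15) = Gamma(129, 28).
Total count: 3 + 7 + 11 + 3 + 9 + 6 + 4 + 10 = 53.
Total exposure: 8 weeks.
After the second batch: Gamma(129 + 53, 28 + 8) = Gamma(182, 36).
The posterior predictive for a window of length T is Negative Binomial with variance T·α'·(β'+T)/β'² = 9·182·45/1296 = 455/8.

455/8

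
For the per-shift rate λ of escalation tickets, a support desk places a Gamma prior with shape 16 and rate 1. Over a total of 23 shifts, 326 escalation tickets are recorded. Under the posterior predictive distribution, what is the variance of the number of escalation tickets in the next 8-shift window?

152

Total count 326 over total exposure 23 shifts.
Gamma(α, β) with Poisson data over total exposure Σt gives posterior Gamma(α+Σx, β+Σt) = Gamma(342, 24).
The posterior predictive for a window of length T is Negative Binomial with variance T·α'·(β'+T)/β'² = 8·342·32/576 = 152.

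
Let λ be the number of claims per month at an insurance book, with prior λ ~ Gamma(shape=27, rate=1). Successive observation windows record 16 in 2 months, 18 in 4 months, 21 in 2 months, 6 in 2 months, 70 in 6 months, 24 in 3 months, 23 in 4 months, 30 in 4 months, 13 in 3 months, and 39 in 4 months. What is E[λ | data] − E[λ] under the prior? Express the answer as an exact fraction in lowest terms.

-94/5

Total count: 16 + 18 + 21 + 6 + 70 + 24 + 23 + 30 + 13 + 39 = 260.
Total exposure: 2 + 4 + 2 + 2 + 6 + 3 + 4 + 4 + 3 + 4 = 34 months.
By Gamma–Poisson conjugacy, the posterior is Gamma(α + Σx, β + Σt) = Gamma(27 + 260, 1 + 34) = Gamma(287, 35).
Posterior mean = 287/35 = 41/5; prior mean = 27/1 = 27. Difference = 41/5 − 27 = -94/5.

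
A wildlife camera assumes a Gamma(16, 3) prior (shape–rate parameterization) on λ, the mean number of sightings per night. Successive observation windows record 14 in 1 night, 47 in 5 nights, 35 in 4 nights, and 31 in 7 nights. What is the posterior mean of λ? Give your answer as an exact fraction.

Total count: 14 + 47 + 35 + 31 = 127.
Total exposure: 1 + 5 + 4 + 7 = 17 nights.
Gamma(α, β) with Poisson data over total exposure Σt gives posterior Gamma(α+Σx, β+Σt) = Gamma(143, 20).
Posterior mean = α'/β' = 143/20.

143/20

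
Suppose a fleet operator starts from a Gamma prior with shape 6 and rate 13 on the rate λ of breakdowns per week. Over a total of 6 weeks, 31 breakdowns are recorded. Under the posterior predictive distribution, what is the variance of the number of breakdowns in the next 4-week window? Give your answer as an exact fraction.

Total count 31 over total exposure 6 weeks.
The Gamma prior is conjugate for the Poisson rate, so λ | data ~ Gamma(6+31, 13+6) = Gamma(37, 19).
The posterior predictive for a window of length T is Negative Binomial with variance T·α'·(β'+T)/β'² = 4·37·23/361 = 3404/361.

3404/361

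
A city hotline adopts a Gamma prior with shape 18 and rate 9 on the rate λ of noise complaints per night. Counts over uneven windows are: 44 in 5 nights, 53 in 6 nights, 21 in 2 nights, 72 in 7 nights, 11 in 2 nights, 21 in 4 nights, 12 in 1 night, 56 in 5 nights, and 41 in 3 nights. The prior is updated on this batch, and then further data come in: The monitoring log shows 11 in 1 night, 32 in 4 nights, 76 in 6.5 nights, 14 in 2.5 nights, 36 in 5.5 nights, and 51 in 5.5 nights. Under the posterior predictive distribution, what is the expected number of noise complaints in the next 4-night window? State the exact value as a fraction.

2276/69

Total count: 44 + 53 + 21 + 72 + 11 + 21 + 12 + 56 + 41 = 331.
Total exposure: 5 + 6 + 2 + 7 + 2 + 4 + 1 + 5 + 3 = 35 nights.
After the first batch: Gamma(18 + 331, 9 + 35) = Gamma(349, 44).
Total count: 11 + 32 + 76 + 14 + 36 + 51 = 220.
Total exposure: 1 + 4 + 6.5 + 2.5 + 5.5 + 5.5 = 25 nights.
After the second batch: Gamma(349 + 220, 44 + 25) = Gamma(569, 69).
Predictive mean over a 4-night window = T·E[λ|data] = 4·569/69 = 2276/69.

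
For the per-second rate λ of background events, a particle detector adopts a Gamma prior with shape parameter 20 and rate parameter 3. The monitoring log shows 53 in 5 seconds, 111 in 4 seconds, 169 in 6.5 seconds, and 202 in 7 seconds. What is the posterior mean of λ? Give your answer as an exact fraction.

370/17

Total count: 53 + 111 + 169 + 202 = 535.
Total exposure: 5 + 4 + 6.5 + 7 = 22.5 seconds.
The Gamma prior is conjugate for the Poisson rate, so λ | data ~ Gamma(20+535, 3+22.5) = Gamma(555, 51/2).
Posterior mean = α'/β' = 555/(51/2) = 370/17.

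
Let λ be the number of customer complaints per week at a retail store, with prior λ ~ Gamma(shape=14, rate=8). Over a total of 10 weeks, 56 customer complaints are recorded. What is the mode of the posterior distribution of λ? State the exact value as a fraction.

23/6

Total count 56 over total exposure 10 weeks.
Conjugate update: add total count to the shape and total exposure to the rate, giving Gamma(70, 18).
Posterior mode = (α'−1)/β' = 69/18 = 23/6.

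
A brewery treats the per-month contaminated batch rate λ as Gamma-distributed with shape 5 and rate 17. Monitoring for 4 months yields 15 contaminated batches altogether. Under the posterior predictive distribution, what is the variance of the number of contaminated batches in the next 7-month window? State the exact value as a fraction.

Total count 15 over total exposure 4 months.
The Gamma prior is conjugate for the Poisson rate, so λ | data ~ Gamma(5+15, 17+4) = Gamma(20, 21).
The posterior predictive for a window of length T is Negative Binomial with variance T·α'·(β'+T)/β'² = 7·20·28/441 = 80/9.

80/9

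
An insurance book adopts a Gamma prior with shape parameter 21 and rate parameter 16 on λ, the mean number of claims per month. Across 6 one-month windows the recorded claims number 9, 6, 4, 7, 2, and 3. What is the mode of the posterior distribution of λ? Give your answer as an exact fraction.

51/22

Total count: 9 + 6 + 4 + 7 + 2 + 3 = 31.
Total exposure: 6 months.
Conjugate update: add total count to the shape and total exposure to the rate, giving Gamma(52, 22).
Posterior mode = (α'−1)/β' = 51/22.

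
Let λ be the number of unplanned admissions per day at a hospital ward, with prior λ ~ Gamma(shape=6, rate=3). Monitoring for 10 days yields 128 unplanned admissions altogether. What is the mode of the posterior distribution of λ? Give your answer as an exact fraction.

133/13

Total count 128 over total exposure 10 days.
Gamma(α, β) with Poisson data over total exposure Σt gives posterior Gamma(α+Σx, β+Σt) = Gamma(134, 13).
Posterior mode = (α'−1)/β' = 133/13.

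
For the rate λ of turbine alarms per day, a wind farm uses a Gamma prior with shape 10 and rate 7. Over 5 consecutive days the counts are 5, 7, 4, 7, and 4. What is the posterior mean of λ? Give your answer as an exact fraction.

Total count: 5 + 7 + 4 + 7 + 4 = 27.
Total exposure: 5 days.
By Gamma–Poisson conjugacy, the posterior is Gamma(α + Σx, β + Σt) = Gamma(10 + 27, 7 + 5) = Gamma(37, 12).
Posterior mean = α'/β' = 37/12.

37/12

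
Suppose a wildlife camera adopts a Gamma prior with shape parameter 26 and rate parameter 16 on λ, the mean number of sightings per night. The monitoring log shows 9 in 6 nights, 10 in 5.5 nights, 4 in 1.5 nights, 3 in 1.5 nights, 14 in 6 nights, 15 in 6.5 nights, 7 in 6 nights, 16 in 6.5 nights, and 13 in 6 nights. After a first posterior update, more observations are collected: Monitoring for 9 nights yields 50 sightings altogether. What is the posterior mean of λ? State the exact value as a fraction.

334/141

Total count: 9 + 10 + 4 + 3 + 14 + 15 + 7 + 16 + 13 = 91.
Total exposure: 6 + 5.5 + 1.5 + 1.5 + 6 + 6.5 + 6 + 6.5 + 6 = 45.5 nights.
After the first batch: Gamma(26 + 91, 16 + 45.5) = Gamma(117, 123/2).
Total count 50 over total exposure 9 nights.
After the second batch: Gamma(117 + 50, 123/2 + 9) = Gamma(167, 141/2).
Posterior mean = α'/β' = 167/(141/2) = 334/141.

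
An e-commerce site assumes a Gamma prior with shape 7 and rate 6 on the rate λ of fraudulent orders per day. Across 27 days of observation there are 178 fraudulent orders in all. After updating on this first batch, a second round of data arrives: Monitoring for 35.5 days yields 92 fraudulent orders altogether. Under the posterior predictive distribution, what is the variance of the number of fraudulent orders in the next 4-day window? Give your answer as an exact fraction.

321320/18769

Total count 178 over total exposure 27 days.
After the first batch: Gamma(7 + 178, 6 + 27) = Gamma(185, 33).
Total count 92 over total exposure 35.5 days.
After the second batch: Gamma(185 + 92, 33 + 35.5) = Gamma(277, 137/2).
The posterior predictive for a window of length T is Negative Binomial with variance T·α'·(β'+T)/β'² = 4·277·(145/2)/(18769/4) = 321320/18769.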